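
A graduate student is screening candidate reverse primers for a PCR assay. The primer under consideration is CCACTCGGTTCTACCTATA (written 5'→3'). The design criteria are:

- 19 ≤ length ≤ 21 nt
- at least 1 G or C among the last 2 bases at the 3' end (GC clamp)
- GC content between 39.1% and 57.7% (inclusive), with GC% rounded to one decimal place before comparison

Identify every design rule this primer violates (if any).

Base counts: A=4, T=6, G=2, C=7 (length 19).
length: length 19 ✓
GC clamp: 3' end TA has 0 G/C, need ≥1 ✗
GC content: GC 9/19 = 47.4% ✓

Fails: GC clamp.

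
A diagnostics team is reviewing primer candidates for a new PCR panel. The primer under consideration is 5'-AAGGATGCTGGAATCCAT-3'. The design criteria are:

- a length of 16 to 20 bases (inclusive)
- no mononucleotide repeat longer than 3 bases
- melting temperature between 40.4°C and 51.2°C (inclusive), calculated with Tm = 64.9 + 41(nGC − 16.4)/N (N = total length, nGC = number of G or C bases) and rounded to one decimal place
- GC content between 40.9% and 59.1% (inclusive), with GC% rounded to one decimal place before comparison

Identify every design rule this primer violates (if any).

Meets all criteria.

Base counts: A=6, T=4, G=5, C=3 (length 18).
length: length 18 ✓
homopolymer run: longest run = 2 ✓
Tm: Tm = 64.9 + 41·(8 − 16.4)/18 = 45.8°C ✓
GC content: GC 8/18 = 44.4% ✓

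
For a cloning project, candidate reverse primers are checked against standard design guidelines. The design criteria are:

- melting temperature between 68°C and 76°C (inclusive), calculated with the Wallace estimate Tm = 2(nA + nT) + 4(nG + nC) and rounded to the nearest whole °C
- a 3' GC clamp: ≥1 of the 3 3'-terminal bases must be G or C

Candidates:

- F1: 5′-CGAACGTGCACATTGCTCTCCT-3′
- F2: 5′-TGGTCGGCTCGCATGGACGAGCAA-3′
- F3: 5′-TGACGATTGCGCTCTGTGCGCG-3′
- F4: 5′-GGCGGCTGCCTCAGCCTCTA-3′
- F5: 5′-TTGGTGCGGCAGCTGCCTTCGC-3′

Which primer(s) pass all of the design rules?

F1, F3, F4 and F5.

F1 (22 nt, A=4 T=6 G=4 C=8): Tm = 2·10 + 4·12 = 68°C ✓; 3' end CCT has 2 G/C ✓ — passes.
F2 (24 nt, A=5 T=4 G=9 C=6): Tm = 2·9 + 4·15 = 78°C, outside 68–76°C ✗; 3' end CAA has 1 G/C ✓ — fails.
F3 (22 nt, A=2 T=6 G=8 C=6): Tm = 2·8 + 4·14 = 72°C ✓; 3' end GCG has 3 G/C ✓ — passes.
F4 (20 nt, A=2 T=4 G=6 C=8): Tm = 2·6 + 4·14 = 68°C ✓; 3' end CTA has 1 G/C ✓ — passes.
F5 (22 nt, A=1 T=6 G=8 C=7): Tm = 2·7 + 4·15 = 74°C ✓; 3' end CGC has 3 G/C ✓ — passes.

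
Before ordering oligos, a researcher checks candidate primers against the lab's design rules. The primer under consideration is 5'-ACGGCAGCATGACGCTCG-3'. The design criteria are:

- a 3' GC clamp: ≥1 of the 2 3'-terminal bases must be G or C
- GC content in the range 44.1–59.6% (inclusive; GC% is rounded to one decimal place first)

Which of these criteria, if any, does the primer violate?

Base counts: A=4, T=2, G=6, C=6 (length 18).
GC clamp: 3' end CG has 2 G/C ✓
GC content: GC 12/18 = 66.7%, outside 44.1–59.6% ✗

Fails: GC content.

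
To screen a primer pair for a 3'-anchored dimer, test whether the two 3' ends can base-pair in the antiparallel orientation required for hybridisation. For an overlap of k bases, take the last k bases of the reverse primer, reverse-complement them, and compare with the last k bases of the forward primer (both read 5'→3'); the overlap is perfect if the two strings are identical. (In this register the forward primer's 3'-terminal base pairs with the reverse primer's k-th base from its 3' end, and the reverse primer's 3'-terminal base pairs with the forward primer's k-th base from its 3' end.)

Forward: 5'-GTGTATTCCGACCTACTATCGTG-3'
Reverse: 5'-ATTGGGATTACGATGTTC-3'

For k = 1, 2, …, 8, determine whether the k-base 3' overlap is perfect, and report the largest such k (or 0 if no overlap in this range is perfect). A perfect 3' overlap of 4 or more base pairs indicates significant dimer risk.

Longest perfect overlap: 1 complementary base pair; below the dimer-risk threshold (threshold 4).

Last 8 bases (5'→3') — forward …CTATCGTG, reverse …CGATGTTC.
Reverse complement of the reverse primer's last 8 bases: GAACATCG; its first k bases are the reverse complement of the reverse primer's last k bases, so a perfect k-base overlap needs the forward primer's last k bases to equal them.
Comparing (forward last k vs required): k=1: G vs G ✓; k=2: TG vs GA ✗; k=3: GTG vs GAA ✗; k=4: CGTG vs GAAC ✗; k=5: TCGTG vs GAACA ✗; k=6: ATCGTG vs GAACAT ✗; k=7: TATCGTG vs GAACATC ✗; k=8: CTATCGTG vs GAACATCG ✗.
Only k = 1 is perfect, so the longest perfect 3' overlap is 1.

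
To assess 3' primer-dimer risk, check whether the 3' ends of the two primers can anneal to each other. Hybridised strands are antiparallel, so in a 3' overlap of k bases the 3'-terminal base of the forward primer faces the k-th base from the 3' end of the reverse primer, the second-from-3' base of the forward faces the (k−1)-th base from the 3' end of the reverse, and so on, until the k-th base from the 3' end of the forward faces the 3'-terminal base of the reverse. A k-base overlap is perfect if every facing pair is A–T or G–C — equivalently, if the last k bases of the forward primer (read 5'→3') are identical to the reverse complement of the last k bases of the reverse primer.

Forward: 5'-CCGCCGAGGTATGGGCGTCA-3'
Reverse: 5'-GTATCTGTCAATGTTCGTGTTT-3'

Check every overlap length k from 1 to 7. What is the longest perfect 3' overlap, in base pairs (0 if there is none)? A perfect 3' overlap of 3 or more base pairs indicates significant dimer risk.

Longest perfect overlap: 1 complementary base pair; below the dimer-risk threshold (threshold 3).

Last 7 bases (5'→3') — forward …GGCGTCA, reverse …CGTGTTT.
Reverse complement of the reverse primer's last 7 bases: AAACACG; its first k bases are the reverse complement of the reverse primer's last k bases, so a perfect k-base overlap needs the forward primer's last k bases to equal them.
Comparing (forward last k vs required): k=1: A vs A ✓; k=2: CA vs AA ✗; k=3: TCA vs AAA ✗; k=4: GTCA vs AAAC ✗; k=5: CGTCA vs AAACA ✗; k=6: GCGTCA vs AAACAC ✗; k=7: GGCGTCA vs AAACACG ✗.
Only k = 1 is perfect, so the longest perfect 3' overlap is 1.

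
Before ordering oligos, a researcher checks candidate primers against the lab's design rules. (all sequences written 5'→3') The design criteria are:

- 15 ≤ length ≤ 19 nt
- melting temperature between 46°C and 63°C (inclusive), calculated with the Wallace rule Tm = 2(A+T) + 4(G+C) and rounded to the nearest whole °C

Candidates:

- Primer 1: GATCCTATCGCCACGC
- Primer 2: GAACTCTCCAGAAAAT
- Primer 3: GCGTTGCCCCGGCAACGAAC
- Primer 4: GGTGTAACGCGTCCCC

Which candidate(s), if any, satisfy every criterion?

Primer 1 and Primer 4.

Primer 1 (16 nt, A=3 T=3 G=3 C=7): length 16 ✓; Tm = 2·6 + 4·10 = 52°C ✓ — passes.
Primer 2 (16 nt, A=7 T=3 G=2 C=4): length 16 ✓; Tm = 2·10 + 4·6 = 44°C, outside 46–63°C ✗ — fails.
Primer 3 (20 nt, A=4 T=2 G=6 C=8): length 20, outside 15–19 ✗; Tm = 2·6 + 4·14 = 68°C, outside 46–63°C ✗ — fails.
Primer 4 (16 nt, A=2 T=3 G=5 C=6): length 16 ✓; Tm = 2·5 + 4·11 = 54°C ✓ — passes.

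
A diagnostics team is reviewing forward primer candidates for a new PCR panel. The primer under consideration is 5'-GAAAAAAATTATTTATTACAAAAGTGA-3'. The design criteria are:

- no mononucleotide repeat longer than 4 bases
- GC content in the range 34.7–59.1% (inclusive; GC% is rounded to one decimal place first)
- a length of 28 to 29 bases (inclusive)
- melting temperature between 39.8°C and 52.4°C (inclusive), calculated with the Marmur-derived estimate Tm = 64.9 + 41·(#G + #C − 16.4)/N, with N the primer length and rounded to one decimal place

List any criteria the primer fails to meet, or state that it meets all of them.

Base counts: A=15, T=8, G=3, C=1 (length 27).
homopolymer run: longest run = 7, exceeds 4 ✗
GC content: GC 4/27 = 14.8%, outside 34.7–59.1% ✗
length: length 27, outside 28–29 ✗
Tm: Tm = 64.9 + 41·(4 − 16.4)/27 = 46.1°C ✓

Fails: homopolymer run, GC content, length.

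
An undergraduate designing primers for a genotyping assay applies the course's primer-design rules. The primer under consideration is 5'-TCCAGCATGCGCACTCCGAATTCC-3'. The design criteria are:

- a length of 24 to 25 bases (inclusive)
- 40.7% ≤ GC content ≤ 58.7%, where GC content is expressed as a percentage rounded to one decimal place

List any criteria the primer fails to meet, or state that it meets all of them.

Base counts: A=5, T=5, G=4, C=10 (length 24).
length: length 24 ✓
GC content: GC 14/24 = 58.3% ✓

Meets all criteria.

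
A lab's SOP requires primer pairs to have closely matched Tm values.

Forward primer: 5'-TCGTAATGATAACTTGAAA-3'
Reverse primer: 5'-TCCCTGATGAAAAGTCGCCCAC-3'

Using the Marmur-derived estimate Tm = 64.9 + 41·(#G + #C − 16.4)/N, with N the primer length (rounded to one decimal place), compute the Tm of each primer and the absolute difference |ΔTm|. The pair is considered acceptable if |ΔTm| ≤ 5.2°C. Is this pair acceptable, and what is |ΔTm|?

|ΔTm| = 16.4°C; the pair is not acceptable.

Forward: G+C = 5, N = 19 → Tm = 64.9 + 41·(5 − 16.4)/19 = 40.3°C.
Reverse: G+C = 12, N = 22 → Tm = 64.9 + 41·(12 − 16.4)/22 = 56.7°C.
|ΔTm| = |40.3 − 56.7| = 16.4°C, > 5.2°C.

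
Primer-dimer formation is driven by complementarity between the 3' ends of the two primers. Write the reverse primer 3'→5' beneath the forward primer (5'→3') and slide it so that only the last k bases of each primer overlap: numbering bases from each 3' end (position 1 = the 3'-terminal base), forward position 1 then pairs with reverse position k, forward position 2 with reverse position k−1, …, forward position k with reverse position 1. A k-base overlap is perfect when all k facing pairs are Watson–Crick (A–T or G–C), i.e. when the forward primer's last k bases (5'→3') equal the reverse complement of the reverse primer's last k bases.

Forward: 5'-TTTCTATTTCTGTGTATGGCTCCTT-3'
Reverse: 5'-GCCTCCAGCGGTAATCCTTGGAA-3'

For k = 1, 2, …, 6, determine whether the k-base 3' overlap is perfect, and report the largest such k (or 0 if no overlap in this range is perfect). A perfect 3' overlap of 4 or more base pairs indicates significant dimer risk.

Last 6 bases (5'→3') — forward …CTCCTT, reverse …TTGGAA.
Reverse complement of the reverse primer's last 6 bases: TTCCAA; its first k bases are the reverse complement of the reverse primer's last k bases, so a perfect k-base overlap needs the forward primer's last k bases to equal them.
Comparing (forward last k vs required): k=1: T vs T ✓; k=2: TT vs TT ✓; k=3: CTT vs TTC ✗; k=4: CCTT vs TTCC ✗; k=5: TCCTT vs TTCCA ✗; k=6: CTCCTT vs TTCCAA ✗.
Perfect overlaps at k = 1, 2; the largest is 2.

Longest perfect overlap: 2 complementary base pairs; below the dimer-risk threshold (threshold 4).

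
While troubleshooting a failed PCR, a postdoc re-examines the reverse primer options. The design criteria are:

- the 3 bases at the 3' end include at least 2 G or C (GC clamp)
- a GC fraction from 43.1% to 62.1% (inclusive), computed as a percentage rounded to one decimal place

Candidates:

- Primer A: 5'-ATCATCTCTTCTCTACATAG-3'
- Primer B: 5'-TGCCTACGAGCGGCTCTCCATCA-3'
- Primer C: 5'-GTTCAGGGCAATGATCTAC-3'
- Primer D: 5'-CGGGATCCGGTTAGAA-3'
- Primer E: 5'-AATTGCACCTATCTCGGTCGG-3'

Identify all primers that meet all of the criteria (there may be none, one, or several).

Primer A (20 nt, A=5 T=8 G=1 C=6): 3' end TAG has 1 G/C, need ≥2 ✗; GC 7/20 = 35.0%, outside 43.1–62.1% ✗ — fails.
Primer B (23 nt, A=4 T=5 G=5 C=9): 3' end TCA has 1 G/C, need ≥2 ✗; GC 14/23 = 60.9% ✓ — fails.
Primer C (19 nt, A=5 T=5 G=5 C=4): 3' end TAC has 1 G/C, need ≥2 ✗; GC 9/19 = 47.4% ✓ — fails.
Primer D (16 nt, A=4 T=3 G=6 C=3): 3' end GAA has 1 G/C, need ≥2 ✗; GC 9/16 = 56.3% ✓ — fails.
Primer E (21 nt, A=4 T=6 G=5 C=6): 3' end CGG has 3 G/C ✓; GC 11/21 = 52.4% ✓ — passes.

Primer E only.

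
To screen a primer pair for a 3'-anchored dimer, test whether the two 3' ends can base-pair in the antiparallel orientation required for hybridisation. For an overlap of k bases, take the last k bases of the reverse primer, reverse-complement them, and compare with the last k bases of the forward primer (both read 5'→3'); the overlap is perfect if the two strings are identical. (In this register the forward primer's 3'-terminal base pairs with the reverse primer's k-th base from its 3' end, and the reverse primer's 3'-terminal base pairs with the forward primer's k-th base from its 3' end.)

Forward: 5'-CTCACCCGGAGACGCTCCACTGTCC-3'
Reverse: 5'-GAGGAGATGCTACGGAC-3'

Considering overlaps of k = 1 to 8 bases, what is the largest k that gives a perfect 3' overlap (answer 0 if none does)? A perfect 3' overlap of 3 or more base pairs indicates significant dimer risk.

Longest perfect overlap: 4 complementary base pairs; significant dimer risk (threshold 3).

Last 8 bases (5'→3') — forward …CACTGTCC, reverse …CTACGGAC.
Reverse complement of the reverse primer's last 8 bases: GTCCGTAG; its first k bases are the reverse complement of the reverse primer's last k bases, so a perfect k-base overlap needs the forward primer's last k bases to equal them.
Comparing (forward last k vs required): k=1: C vs G ✗; k=2: CC vs GT ✗; k=3: TCC vs GTC ✗; k=4: GTCC vs GTCC ✓; k=5: TGTCC vs GTCCG ✗; k=6: CTGTCC vs GTCCGT ✗; k=7: ACTGTCC vs GTCCGTA ✗; k=8: CACTGTCC vs GTCCGTAG ✗.
Only k = 4 is perfect, so the longest perfect 3' overlap is 4.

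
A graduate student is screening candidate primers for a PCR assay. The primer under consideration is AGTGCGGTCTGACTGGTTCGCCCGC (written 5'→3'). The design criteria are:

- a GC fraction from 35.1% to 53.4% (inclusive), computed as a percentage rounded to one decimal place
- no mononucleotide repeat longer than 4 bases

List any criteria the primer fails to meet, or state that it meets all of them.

Fails: GC content.

Base counts: A=2, T=6, G=9, C=8 (length 25).
GC content: GC 17/25 = 68.0%, outside 35.1–53.4% ✗
homopolymer run: longest run = 3 ✓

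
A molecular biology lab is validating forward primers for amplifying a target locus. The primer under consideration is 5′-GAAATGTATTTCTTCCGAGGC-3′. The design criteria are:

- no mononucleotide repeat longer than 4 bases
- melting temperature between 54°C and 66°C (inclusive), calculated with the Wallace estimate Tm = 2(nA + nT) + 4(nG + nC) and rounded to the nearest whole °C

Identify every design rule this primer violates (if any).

Base counts: A=5, T=7, G=5, C=4 (length 21).
homopolymer run: longest run = 3 ✓
Tm: Tm = 2·12 + 4·9 = 60°C ✓

Meets all criteria.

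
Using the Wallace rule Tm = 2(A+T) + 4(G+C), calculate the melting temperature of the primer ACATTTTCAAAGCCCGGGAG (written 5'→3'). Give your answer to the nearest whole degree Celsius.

Base counts: A=6, T=4, G=5, C=5 (length 20).
Tm = 2·(6+4) + 4·(5+5) = 2·10 + 4·10 = 20 + 40 = 60°C.

60°C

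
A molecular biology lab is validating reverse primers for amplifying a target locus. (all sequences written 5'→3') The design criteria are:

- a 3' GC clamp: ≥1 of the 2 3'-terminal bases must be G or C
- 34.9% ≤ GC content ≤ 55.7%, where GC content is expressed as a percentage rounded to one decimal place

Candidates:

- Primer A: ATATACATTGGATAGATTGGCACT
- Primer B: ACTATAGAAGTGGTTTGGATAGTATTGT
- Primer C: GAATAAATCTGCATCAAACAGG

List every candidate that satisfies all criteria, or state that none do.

Primer C only.

Primer A (24 nt, A=8 T=8 G=5 C=3): 3' end CT has 1 G/C ✓; GC 8/24 = 33.3%, outside 34.9–55.7% ✗ — fails.
Primer B (28 nt, A=8 T=11 G=8 C=1): 3' end GT has 1 G/C ✓; GC 9/28 = 32.1%, outside 34.9–55.7% ✗ — fails.
Primer C (22 nt, A=10 T=4 G=4 C=4): 3' end GG has 2 G/C ✓; GC 8/22 = 36.4% ✓ — passes.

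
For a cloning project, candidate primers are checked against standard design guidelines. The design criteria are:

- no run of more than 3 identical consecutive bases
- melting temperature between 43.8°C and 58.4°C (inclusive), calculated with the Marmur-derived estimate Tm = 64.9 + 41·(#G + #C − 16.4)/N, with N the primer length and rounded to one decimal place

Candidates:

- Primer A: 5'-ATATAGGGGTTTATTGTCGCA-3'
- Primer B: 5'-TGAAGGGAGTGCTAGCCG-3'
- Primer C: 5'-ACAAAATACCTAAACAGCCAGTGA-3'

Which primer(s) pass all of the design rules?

Primer A (21 nt, A=5 T=8 G=6 C=2): longest run = 4, exceeds 3 ✗; Tm = 64.9 + 41·(8 − 16.4)/21 = 48.5°C ✓ — fails.
Primer B (18 nt, A=4 T=3 G=8 C=3): longest run = 3 ✓; Tm = 64.9 + 41·(11 − 16.4)/18 = 52.6°C ✓ — passes.
Primer C (24 nt, A=12 T=3 G=3 C=6): longest run = 4, exceeds 3 ✗; Tm = 64.9 + 41·(9 − 16.4)/24 = 52.3°C ✓ — fails.

Primer B only.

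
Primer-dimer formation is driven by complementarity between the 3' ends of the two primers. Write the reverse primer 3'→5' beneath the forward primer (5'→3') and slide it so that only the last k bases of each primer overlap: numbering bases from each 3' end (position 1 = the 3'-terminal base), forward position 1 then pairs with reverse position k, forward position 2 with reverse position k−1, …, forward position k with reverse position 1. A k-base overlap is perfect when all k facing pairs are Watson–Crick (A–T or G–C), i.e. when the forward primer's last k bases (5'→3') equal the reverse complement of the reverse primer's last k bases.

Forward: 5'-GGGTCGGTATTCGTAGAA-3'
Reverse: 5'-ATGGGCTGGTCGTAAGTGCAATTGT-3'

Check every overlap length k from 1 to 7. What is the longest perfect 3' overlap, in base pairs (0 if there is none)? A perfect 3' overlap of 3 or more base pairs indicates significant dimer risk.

Longest perfect overlap: 1 complementary base pair; below the dimer-risk threshold (threshold 3).

Last 7 bases (5'→3') — forward …CGTAGAA, reverse …CAATTGT.
Reverse complement of the reverse primer's last 7 bases: ACAATTG; its first k bases are the reverse complement of the reverse primer's last k bases, so a perfect k-base overlap needs the forward primer's last k bases to equal them.
Comparing (forward last k vs required): k=1: A vs A ✓; k=2: AA vs AC ✗; k=3: GAA vs ACA ✗; k=4: AGAA vs ACAA ✗; k=5: TAGAA vs ACAAT ✗; k=6: GTAGAA vs ACAATT ✗; k=7: CGTAGAA vs ACAATTG ✗.
Only k = 1 is perfect, so the longest perfect 3' overlap is 1.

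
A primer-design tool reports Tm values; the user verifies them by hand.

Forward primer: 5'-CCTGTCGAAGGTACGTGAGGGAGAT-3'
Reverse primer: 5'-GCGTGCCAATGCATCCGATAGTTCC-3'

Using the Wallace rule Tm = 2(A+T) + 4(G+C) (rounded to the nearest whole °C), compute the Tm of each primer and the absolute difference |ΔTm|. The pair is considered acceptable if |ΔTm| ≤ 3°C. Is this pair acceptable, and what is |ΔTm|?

|ΔTm| = 0°C; the pair is acceptable.

Forward: A=6 T=5 G=10 C=4 → Tm = 2·11 + 4·14 = 78°C.
Reverse: A=5 T=6 G=6 C=8 → Tm = 2·11 + 4·14 = 78°C.
|ΔTm| = |78 − 78| = 0°C, ≤ 3°C.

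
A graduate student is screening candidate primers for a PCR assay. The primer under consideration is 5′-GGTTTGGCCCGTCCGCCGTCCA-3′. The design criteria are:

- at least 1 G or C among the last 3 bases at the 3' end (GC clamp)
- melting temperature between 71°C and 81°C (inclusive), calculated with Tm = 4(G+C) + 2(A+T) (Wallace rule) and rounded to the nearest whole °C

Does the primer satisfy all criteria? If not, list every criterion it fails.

Meets all criteria.

Base counts: A=1, T=5, G=7, C=9 (length 22).
GC clamp: 3' end CCA has 2 G/C ✓
Tm: Tm = 2·6 + 4·16 = 76°C ✓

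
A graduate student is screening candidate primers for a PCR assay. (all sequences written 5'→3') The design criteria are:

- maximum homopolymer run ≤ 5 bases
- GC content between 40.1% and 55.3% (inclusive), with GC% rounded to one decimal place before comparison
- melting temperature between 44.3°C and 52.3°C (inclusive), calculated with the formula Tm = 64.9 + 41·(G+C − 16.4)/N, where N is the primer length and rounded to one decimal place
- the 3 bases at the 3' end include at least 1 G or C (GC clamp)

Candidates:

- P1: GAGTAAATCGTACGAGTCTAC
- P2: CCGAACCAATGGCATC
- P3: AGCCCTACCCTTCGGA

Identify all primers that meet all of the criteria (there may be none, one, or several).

P1 only.

P1 (21 nt, A=7 T=5 G=5 C=4): longest run = 3 ✓; GC 9/21 = 42.9% ✓; Tm = 64.9 + 41·(9 − 16.4)/21 = 50.5°C ✓; 3' end TAC has 1 G/C ✓ — passes.
P2 (16 nt, A=5 T=2 G=3 C=6): longest run = 2 ✓; GC 9/16 = 56.3%, outside 40.1–55.3% ✗; Tm = 64.9 + 41·(9 − 16.4)/16 = 45.9°C ✓; 3' end ATC has 1 G/C ✓ — fails.
P3 (16 nt, A=3 T=3 G=3 C=7): longest run = 3 ✓; GC 10/16 = 62.5%, outside 40.1–55.3% ✗; Tm = 64.9 + 41·(10 − 16.4)/16 = 48.5°C ✓; 3' end GGA has 2 G/C ✓ — fails.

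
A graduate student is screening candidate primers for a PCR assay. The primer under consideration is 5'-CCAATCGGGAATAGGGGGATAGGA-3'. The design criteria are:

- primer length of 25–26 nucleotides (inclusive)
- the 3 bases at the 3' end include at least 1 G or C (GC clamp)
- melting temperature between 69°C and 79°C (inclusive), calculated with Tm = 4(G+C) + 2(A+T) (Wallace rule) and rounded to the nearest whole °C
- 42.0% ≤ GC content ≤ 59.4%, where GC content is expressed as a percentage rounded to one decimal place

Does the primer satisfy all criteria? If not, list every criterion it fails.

Fails: length.

Base counts: A=8, T=3, G=10, C=3 (length 24).
length: length 24, outside 25–26 ✗
GC clamp: 3' end GGA has 2 G/C ✓
Tm: Tm = 2·11 + 4·13 = 74°C ✓
GC content: GC 13/24 = 54.2% ✓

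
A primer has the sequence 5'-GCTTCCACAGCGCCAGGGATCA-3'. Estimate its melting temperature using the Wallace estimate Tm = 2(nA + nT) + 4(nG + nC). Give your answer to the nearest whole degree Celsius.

Base counts: A=5, T=3, G=6, C=8 (length 22).
Tm = 2·(5+3) + 4·(6+8) = 2·8 + 4·14 = 16 + 56 = 72°C.

72°C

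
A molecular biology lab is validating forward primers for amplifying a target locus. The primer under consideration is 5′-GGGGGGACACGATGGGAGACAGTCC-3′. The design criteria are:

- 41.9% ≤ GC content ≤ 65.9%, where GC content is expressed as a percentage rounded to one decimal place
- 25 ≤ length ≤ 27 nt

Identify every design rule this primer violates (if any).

Base counts: A=6, T=2, G=12, C=5 (length 25).
GC content: GC 17/25 = 68.0%, outside 41.9–65.9% ✗
length: length 25 ✓

Fails: GC content.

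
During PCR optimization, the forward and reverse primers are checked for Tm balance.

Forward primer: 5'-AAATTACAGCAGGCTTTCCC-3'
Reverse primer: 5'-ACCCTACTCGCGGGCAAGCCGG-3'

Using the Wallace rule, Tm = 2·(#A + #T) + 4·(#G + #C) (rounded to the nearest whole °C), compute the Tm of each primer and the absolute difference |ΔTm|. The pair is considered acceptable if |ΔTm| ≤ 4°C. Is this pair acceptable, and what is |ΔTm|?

Forward: A=6 T=5 G=3 C=6 → Tm = 2·11 + 4·9 = 58°C.
Reverse: A=4 T=2 G=7 C=9 → Tm = 2·6 + 4·16 = 76°C.
|ΔTm| = |58 − 76| = 18°C, > 4°C.

|ΔTm| = 18°C; the pair is not acceptable.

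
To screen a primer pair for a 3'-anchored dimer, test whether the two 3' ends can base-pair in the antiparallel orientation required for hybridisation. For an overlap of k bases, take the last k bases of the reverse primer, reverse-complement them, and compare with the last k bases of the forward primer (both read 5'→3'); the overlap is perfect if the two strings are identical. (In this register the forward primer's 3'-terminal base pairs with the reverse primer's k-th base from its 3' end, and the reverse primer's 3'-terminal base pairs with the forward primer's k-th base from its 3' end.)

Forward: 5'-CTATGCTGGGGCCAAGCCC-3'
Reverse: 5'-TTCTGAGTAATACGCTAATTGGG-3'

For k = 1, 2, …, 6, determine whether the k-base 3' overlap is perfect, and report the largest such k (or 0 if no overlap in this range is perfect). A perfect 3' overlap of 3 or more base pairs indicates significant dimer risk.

Last 6 bases (5'→3') — forward …AAGCCC, reverse …ATTGGG.
Reverse complement of the reverse primer's last 6 bases: CCCAAT; its first k bases are the reverse complement of the reverse primer's last k bases, so a perfect k-base overlap needs the forward primer's last k bases to equal them.
Comparing (forward last k vs required): k=1: C vs C ✓; k=2: CC vs CC ✓; k=3: CCC vs CCC ✓; k=4: GCCC vs CCCA ✗; k=5: AGCCC vs CCCAA ✗; k=6: AAGCCC vs CCCAAT ✗.
Perfect overlaps at k = 1, 2, 3; the largest is 3.

Longest perfect overlap: 3 complementary base pairs; significant dimer risk (threshold 3).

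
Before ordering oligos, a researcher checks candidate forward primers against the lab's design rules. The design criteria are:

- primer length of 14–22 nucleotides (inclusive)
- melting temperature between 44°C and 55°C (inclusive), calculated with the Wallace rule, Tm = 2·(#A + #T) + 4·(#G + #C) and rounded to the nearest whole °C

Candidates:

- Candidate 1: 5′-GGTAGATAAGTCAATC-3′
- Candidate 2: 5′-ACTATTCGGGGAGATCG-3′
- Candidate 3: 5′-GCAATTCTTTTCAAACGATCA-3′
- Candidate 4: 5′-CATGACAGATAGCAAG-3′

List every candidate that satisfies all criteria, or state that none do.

Candidate 1, Candidate 2 and Candidate 4.

Candidate 1 (16 nt, A=6 T=4 G=4 C=2): length 16 ✓; Tm = 2·10 + 4·6 = 44°C ✓ — passes.
Candidate 2 (17 nt, A=4 T=4 G=6 C=3): length 17 ✓; Tm = 2·8 + 4·9 = 52°C ✓ — passes.
Candidate 3 (21 nt, A=7 T=7 G=2 C=5): length 21 ✓; Tm = 2·14 + 4·7 = 56°C, outside 44–55°C ✗ — fails.
Candidate 4 (16 nt, A=7 T=2 G=4 C=3): length 16 ✓; Tm = 2·9 + 4·7 = 46°C ✓ — passes.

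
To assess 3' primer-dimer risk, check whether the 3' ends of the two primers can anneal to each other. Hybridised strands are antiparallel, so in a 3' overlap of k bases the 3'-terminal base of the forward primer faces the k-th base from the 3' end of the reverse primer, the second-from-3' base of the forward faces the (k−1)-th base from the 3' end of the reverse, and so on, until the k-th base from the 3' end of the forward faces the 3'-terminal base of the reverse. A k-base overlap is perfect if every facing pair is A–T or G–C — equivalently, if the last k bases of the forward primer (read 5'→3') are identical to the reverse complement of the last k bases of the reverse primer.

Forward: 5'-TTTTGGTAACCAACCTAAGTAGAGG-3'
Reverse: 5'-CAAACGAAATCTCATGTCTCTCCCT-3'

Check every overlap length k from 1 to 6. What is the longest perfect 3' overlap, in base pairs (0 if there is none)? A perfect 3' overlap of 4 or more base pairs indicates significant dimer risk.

Longest perfect overlap: 3 complementary base pairs; below the dimer-risk threshold (threshold 4).

Last 6 bases (5'→3') — forward …TAGAGG, reverse …CTCCCT.
Reverse complement of the reverse primer's last 6 bases: AGGGAG; its first k bases are the reverse complement of the reverse primer's last k bases, so a perfect k-base overlap needs the forward primer's last k bases to equal them.
Comparing (forward last k vs required): k=1: G vs A ✗; k=2: GG vs AG ✗; k=3: AGG vs AGG ✓; k=4: GAGG vs AGGG ✗; k=5: AGAGG vs AGGGA ✗; k=6: TAGAGG vs AGGGAG ✗.
Only k = 3 is perfect, so the longest perfect 3' overlap is 3.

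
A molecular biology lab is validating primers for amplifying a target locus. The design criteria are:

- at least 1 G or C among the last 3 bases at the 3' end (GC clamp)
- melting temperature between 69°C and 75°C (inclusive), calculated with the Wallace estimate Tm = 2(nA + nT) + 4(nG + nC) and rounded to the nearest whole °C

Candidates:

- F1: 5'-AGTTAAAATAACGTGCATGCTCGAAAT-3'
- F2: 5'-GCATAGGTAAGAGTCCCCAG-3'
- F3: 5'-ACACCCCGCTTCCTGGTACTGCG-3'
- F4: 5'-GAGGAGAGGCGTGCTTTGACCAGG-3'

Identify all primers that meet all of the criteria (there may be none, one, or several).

F1 (27 nt, A=11 T=7 G=5 C=4): 3' end AAT has 0 G/C, need ≥1 ✗; Tm = 2·18 + 4·9 = 72°C ✓ — fails.
F2 (20 nt, A=6 T=3 G=6 C=5): 3' end CAG has 2 G/C ✓; Tm = 2·9 + 4·11 = 62°C, outside 69–75°C ✗ — fails.
F3 (23 nt, A=3 T=5 G=5 C=10): 3' end GCG has 3 G/C ✓; Tm = 2·8 + 4·15 = 76°C, outside 69–75°C ✗ — fails.
F4 (24 nt, A=5 T=4 G=11 C=4): 3' end AGG has 2 G/C ✓; Tm = 2·9 + 4·15 = 78°C, outside 69–75°C ✗ — fails.

None of the candidates satisfy all criteria.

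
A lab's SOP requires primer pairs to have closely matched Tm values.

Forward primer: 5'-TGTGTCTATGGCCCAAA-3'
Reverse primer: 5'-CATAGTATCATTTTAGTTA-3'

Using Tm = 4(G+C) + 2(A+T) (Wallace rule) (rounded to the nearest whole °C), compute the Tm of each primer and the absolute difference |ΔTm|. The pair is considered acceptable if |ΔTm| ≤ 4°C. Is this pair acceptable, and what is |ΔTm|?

Forward: A=4 T=5 G=4 C=4 → Tm = 2·9 + 4·8 = 50°C.
Reverse: A=6 T=9 G=2 C=2 → Tm = 2·15 + 4·4 = 46°C.
|ΔTm| = |50 − 46| = 4°C, ≤ 4°C.

|ΔTm| = 4°C; the pair is acceptable.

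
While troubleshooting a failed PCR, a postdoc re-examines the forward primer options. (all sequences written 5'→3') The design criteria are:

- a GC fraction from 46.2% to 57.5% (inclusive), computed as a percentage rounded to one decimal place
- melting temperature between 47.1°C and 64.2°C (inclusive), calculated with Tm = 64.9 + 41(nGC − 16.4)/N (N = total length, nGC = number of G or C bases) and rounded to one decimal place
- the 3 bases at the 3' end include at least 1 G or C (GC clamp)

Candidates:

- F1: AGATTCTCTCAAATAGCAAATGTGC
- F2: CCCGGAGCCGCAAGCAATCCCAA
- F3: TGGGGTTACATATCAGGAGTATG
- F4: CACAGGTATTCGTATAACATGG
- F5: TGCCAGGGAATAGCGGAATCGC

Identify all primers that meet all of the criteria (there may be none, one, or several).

F1 (25 nt, A=9 T=7 G=4 C=5): GC 9/25 = 36.0%, outside 46.2–57.5% ✗; Tm = 64.9 + 41·(9 − 16.4)/25 = 52.8°C ✓; 3' end TGC has 2 G/C ✓ — fails.
F2 (23 nt, A=7 T=1 G=5 C=10): GC 15/23 = 65.2%, outside 46.2–57.5% ✗; Tm = 64.9 + 41·(15 − 16.4)/23 = 62.4°C ✓; 3' end CAA has 1 G/C ✓ — fails.
F3 (23 nt, A=6 T=7 G=8 C=2): GC 10/23 = 43.5%, outside 46.2–57.5% ✗; Tm = 64.9 + 41·(10 − 16.4)/23 = 53.5°C ✓; 3' end ATG has 1 G/C ✓ — fails.
F4 (22 nt, A=7 T=6 G=5 C=4): GC 9/22 = 40.9%, outside 46.2–57.5% ✗; Tm = 64.9 + 41·(9 − 16.4)/22 = 51.1°C ✓; 3' end TGG has 2 G/C ✓ — fails.
F5 (22 nt, A=6 T=3 G=8 C=5): GC 13/22 = 59.1%, outside 46.2–57.5% ✗; Tm = 64.9 + 41·(13 − 16.4)/22 = 58.6°C ✓; 3' end CGC has 3 G/C ✓ — fails.

None of the candidates satisfy all criteria.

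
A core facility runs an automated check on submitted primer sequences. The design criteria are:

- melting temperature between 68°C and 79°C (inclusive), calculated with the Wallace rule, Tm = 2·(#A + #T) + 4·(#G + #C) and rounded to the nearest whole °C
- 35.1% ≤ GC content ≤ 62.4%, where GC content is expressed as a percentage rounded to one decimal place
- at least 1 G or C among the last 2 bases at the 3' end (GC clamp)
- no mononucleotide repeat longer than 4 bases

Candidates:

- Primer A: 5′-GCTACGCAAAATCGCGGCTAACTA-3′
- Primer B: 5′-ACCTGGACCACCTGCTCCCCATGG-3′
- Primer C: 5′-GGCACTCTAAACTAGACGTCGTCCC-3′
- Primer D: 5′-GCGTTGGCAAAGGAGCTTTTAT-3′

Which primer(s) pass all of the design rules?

Primer C only.

Primer A (24 nt, A=8 T=4 G=5 C=7): Tm = 2·12 + 4·12 = 72°C ✓; GC 12/24 = 50.0% ✓; 3' end TA has 0 G/C, need ≥1 ✗; longest run = 4 ✓ — fails.
Primer B (24 nt, A=4 T=4 G=5 C=11): Tm = 2·8 + 4·16 = 80°C, outside 68–79°C ✗; GC 16/24 = 66.7%, outside 35.1–62.4% ✗; 3' end GG has 2 G/C ✓; longest run = 4 ✓ — fails.
Primer C (25 nt, A=6 T=5 G=5 C=9): Tm = 2·11 + 4·14 = 78°C ✓; GC 14/25 = 56.0% ✓; 3' end CC has 2 G/C ✓; longest run = 3 ✓ — passes.
Primer D (22 nt, A=5 T=7 G=7 C=3): Tm = 2·12 + 4·10 = 64°C, outside 68–79°C ✗; GC 10/22 = 45.5% ✓; 3' end AT has 0 G/C, need ≥1 ✗; longest run = 4 ✓ — fails.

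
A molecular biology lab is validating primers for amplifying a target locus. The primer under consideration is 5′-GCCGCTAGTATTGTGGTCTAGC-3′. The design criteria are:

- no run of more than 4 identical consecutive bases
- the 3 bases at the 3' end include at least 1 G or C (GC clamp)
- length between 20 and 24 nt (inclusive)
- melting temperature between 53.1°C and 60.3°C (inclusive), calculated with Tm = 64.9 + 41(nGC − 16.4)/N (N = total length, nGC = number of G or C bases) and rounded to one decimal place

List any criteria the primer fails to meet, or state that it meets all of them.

Base counts: A=3, T=7, G=7, C=5 (length 22).
homopolymer run: longest run = 2 ✓
GC clamp: 3' end AGC has 2 G/C ✓
length: length 22 ✓
Tm: Tm = 64.9 + 41·(12 − 16.4)/22 = 56.7°C ✓

Meets all criteria.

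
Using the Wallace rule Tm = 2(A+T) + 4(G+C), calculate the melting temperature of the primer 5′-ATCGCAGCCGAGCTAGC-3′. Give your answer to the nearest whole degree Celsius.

56°C

Base counts: A=4, T=2, G=5, C=6 (length 17).
Tm = 2·(4+2) + 4·(5+6) = 2·6 + 4·11 = 12 + 44 = 56°C.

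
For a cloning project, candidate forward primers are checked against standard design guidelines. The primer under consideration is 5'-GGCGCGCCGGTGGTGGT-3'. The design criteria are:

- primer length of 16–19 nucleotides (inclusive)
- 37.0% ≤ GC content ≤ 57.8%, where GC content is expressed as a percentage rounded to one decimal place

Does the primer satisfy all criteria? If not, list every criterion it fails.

Base counts: A=0, T=3, G=10, C=4 (length 17).
length: length 17 ✓
GC content: GC 14/17 = 82.4%, outside 37.0–57.8% ✗

Fails: GC content.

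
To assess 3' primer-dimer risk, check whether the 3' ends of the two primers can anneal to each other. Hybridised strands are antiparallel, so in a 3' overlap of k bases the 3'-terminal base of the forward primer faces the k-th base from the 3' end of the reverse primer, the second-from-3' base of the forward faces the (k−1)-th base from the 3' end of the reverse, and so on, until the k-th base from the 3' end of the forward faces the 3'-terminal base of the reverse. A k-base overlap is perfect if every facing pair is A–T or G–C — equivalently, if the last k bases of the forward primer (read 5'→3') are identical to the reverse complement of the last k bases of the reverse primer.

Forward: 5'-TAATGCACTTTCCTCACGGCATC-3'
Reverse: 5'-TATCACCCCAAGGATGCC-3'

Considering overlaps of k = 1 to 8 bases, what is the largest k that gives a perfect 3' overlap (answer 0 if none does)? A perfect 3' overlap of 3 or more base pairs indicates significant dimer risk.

Longest perfect overlap: 6 complementary base pairs; significant dimer risk (threshold 3).

Last 8 bases (5'→3') — forward …ACGGCATC, reverse …AGGATGCC.
Reverse complement of the reverse primer's last 8 bases: GGCATCCT; its first k bases are the reverse complement of the reverse primer's last k bases, so a perfect k-base overlap needs the forward primer's last k bases to equal them.
Comparing (forward last k vs required): k=1: C vs G ✗; k=2: TC vs GG ✗; k=3: ATC vs GGC ✗; k=4: CATC vs GGCA ✗; k=5: GCATC vs GGCAT ✗; k=6: GGCATC vs GGCATC ✓; k=7: CGGCATC vs GGCATCC ✗; k=8: ACGGCATC vs GGCATCCT ✗.
Only k = 6 is perfect, so the longest perfect 3' overlap is 6.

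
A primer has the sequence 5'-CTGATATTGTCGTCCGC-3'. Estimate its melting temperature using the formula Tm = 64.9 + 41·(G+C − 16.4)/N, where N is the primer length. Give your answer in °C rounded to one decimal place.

Base counts: A=2, T=6, G=4, C=5; G+C = 9, N = 17.
Tm = 64.9 + 41·(9 − 16.4)/17 = 64.9 + -303.40/17 = 47.1°C.

47.1°C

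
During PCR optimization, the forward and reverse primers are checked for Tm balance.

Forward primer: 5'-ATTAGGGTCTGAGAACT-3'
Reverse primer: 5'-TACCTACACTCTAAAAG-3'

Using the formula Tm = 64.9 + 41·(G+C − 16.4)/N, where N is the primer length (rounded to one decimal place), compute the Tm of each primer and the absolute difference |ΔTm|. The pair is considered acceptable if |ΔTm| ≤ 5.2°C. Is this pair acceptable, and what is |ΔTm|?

|ΔTm| = 2.4°C; the pair is acceptable.

Forward: G+C = 7, N = 17 → Tm = 64.9 + 41·(7 − 16.4)/17 = 42.2°C.
Reverse: G+C = 6, N = 17 → Tm = 64.9 + 41·(6 − 16.4)/17 = 39.8°C.
|ΔTm| = |42.2 − 39.8| = 2.4°C, ≤ 5.2°C.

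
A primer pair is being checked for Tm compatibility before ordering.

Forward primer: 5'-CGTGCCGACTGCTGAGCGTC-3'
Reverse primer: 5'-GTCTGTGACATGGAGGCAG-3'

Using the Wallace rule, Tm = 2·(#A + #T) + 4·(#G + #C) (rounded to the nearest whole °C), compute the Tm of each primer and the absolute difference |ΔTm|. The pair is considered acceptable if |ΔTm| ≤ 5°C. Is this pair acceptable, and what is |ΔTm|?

|ΔTm| = 8°C; the pair is not acceptable.

Forward: A=2 T=4 G=7 C=7 → Tm = 2·6 + 4·14 = 68°C.
Reverse: A=4 T=4 G=8 C=3 → Tm = 2·8 + 4·11 = 60°C.
|ΔTm| = |68 − 60| = 8°C, > 5°C.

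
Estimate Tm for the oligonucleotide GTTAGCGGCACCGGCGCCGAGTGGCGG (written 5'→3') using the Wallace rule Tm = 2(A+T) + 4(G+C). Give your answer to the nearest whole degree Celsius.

Base counts: A=3, T=3, G=13, C=8 (length 27).
Tm = 2·(3+3) + 4·(13+8) = 2·6 + 4·21 = 12 + 84 = 96°C.

96°C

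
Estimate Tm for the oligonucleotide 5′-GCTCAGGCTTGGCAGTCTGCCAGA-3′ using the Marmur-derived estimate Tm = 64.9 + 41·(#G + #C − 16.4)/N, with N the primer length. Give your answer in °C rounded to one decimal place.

62.5°C

Base counts: A=4, T=5, G=8, C=7; G+C = 15, N = 24.
Tm = 64.9 + 41·(15 − 16.4)/24 = 64.9 + -57.40/24 = 62.5°C.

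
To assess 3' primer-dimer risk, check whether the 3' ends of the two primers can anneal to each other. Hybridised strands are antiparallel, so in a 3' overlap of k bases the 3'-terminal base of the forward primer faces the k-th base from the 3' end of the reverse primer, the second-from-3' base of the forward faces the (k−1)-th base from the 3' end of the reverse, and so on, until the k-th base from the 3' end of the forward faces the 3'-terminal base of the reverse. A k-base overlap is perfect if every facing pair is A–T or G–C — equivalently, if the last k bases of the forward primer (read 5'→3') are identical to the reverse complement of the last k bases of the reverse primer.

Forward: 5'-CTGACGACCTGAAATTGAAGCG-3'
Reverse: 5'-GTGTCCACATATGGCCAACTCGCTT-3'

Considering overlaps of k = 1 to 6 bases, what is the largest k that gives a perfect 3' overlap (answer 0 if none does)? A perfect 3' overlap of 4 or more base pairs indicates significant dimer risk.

Last 6 bases (5'→3') — forward …GAAGCG, reverse …TCGCTT.
Reverse complement of the reverse primer's last 6 bases: AAGCGA; its first k bases are the reverse complement of the reverse primer's last k bases, so a perfect k-base overlap needs the forward primer's last k bases to equal them.
Comparing (forward last k vs required): k=1: G vs A ✗; k=2: CG vs AA ✗; k=3: GCG vs AAG ✗; k=4: AGCG vs AAGC ✗; k=5: AAGCG vs AAGCG ✓; k=6: GAAGCG vs AAGCGA ✗.
Only k = 5 is perfect, so the longest perfect 3' overlap is 5.

Longest perfect overlap: 5 complementary base pairs; significant dimer risk (threshold 4).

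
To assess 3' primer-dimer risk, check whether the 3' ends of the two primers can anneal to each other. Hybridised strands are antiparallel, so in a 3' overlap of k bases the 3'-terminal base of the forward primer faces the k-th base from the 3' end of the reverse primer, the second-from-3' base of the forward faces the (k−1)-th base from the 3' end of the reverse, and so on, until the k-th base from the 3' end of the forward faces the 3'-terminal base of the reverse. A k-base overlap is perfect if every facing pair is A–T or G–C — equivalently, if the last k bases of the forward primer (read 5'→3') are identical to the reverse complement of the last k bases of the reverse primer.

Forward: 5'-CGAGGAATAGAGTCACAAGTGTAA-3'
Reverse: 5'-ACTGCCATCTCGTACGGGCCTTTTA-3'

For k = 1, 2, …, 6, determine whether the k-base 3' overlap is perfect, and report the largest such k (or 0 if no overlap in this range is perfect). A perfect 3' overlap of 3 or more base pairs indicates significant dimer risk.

Longest perfect overlap: 3 complementary base pairs; significant dimer risk (threshold 3).

Last 6 bases (5'→3') — forward …GTGTAA, reverse …CTTTTA.
Reverse complement of the reverse primer's last 6 bases: TAAAAG; its first k bases are the reverse complement of the reverse primer's last k bases, so a perfect k-base overlap needs the forward primer's last k bases to equal them.
Comparing (forward last k vs required): k=1: A vs T ✗; k=2: AA vs TA ✗; k=3: TAA vs TAA ✓; k=4: GTAA vs TAAA ✗; k=5: TGTAA vs TAAAA ✗; k=6: GTGTAA vs TAAAAG ✗.
Only k = 3 is perfect, so the longest perfect 3' overlap is 3.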